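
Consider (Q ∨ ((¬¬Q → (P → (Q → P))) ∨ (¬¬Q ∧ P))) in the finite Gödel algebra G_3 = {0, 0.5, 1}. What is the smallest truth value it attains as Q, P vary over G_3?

1.00

Every assignment gives 1. For instance at Q = 0, P = 0:
  ¬Q: Gödel ¬ of 0 = 1 (operand is 0)
  ¬¬Q: Gödel ¬ of 1 = 0 (operand ≠ 0)
  (Q → P): 0 ≤ 0, so result = 1
  (P → (Q → P)): 0 ≤ 1, so result = 1
  (¬¬Q → (P → (Q → P))): 0 ≤ 1, so result = 1
  ¬Q: Gödel ¬ of 0 = 1 (operand is 0)
  ¬¬Q: Gödel ¬ of 1 = 0 (operand ≠ 0)
  (¬¬Q ∧ P) = min(0, 0) = 0
  ((¬¬Q → (P → (Q → P))) ∨ (¬¬Q ∧ P)) = max(1, 0) = 1
  (Q ∨ ((¬¬Q → (P → (Q → P))) ∨ (¬¬Q ∧ P))) = max(0, 1) = 1
All 9 assignments give value 1 — the formula is a G_3-tautology.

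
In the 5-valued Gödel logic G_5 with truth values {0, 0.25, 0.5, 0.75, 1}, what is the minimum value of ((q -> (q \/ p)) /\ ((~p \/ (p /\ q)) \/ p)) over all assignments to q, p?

The minimum is attained at q = 0, p = 0.25:
  (q \/ p) = max(0, 0.25) = 0.25
  (q -> (q \/ p)): 0 ≤ 0.25, so result = 1
  ~p: Gödel ¬ of 0.25 = 0 (operand ≠ 0)
  (p /\ q) = min(0.25, 0) = 0
  (~p \/ (p /\ q)) = max(0, 0) = 0
  ((~p \/ (p /\ q)) \/ p) = max(0, 0.25) = 0.25
  ((q -> (q \/ p)) /\ ((~p \/ (p /\ q)) \/ p)) = min(1, 0.25) = 0.25
Checking all 25 assignments confirms none give a value below 0.25.

0.25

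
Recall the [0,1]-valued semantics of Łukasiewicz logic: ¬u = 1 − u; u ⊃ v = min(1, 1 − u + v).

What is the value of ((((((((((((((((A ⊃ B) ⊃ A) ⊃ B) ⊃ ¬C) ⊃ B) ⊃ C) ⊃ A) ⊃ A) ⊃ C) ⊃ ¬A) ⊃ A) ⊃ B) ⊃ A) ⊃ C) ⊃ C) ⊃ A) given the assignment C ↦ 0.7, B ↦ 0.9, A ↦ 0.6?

0.90

(A ⊃ B): min(1, 1 − 0.6 + 0.9) = 1
((A ⊃ B) ⊃ A): min(1, 1 − 1 + 0.6) = 0.6
(((A ⊃ B) ⊃ A) ⊃ B): min(1, 1 − 0.6 + 0.9) = 1
¬C: Łukasiewicz ¬ gives 1 − 0.7 = 0.3
((((A ⊃ B) ⊃ A) ⊃ B) ⊃ ¬C): min(1, 1 − 1 + 0.3) = 0.3
(((((A ⊃ B) ⊃ A) ⊃ B) ⊃ ¬C) ⊃ B): min(1, 1 − 0.3 + 0.9) = 1
((((((A ⊃ B) ⊃ A) ⊃ B) ⊃ ¬C) ⊃ B) ⊃ C): min(1, 1 − 1 + 0.7) = 0.7
(((((((A ⊃ B) ⊃ A) ⊃ B) ⊃ ¬C) ⊃ B) ⊃ C) ⊃ A): min(1, 1 − 0.7 + 0.6) = 0.9
((((((((A ⊃ B) ⊃ A) ⊃ B) ⊃ ¬C) ⊃ B) ⊃ C) ⊃ A) ⊃ A): min(1, 1 − 0.9 + 0.6) = 0.7
(((((((((A ⊃ B) ⊃ A) ⊃ B) ⊃ ¬C) ⊃ B) ⊃ C) ⊃ A) ⊃ A) ⊃ C): min(1, 1 − 0.7 + 0.7) = 1
¬A: Łukasiewicz ¬ gives 1 − 0.6 = 0.4
((((((((((A ⊃ B) ⊃ A) ⊃ B) ⊃ ¬C) ⊃ B) ⊃ C) ⊃ A) ⊃ A) ⊃ C) ⊃ ¬A): min(1, 1 − 1 + 0.4) = 0.4
(((((((((((A ⊃ B) ⊃ A) ⊃ B) ⊃ ¬C) ⊃ B) ⊃ C) ⊃ A) ⊃ A) ⊃ C) ⊃ ¬A) ⊃ A): min(1, 1 − 0.4 + 0.6) = 1
((((((((((((A ⊃ B) ⊃ A) ⊃ B) ⊃ ¬C) ⊃ B) ⊃ C) ⊃ A) ⊃ A) ⊃ C) ⊃ ¬A) ⊃ A) ⊃ B): min(1, 1 − 1 + 0.9) = 0.9
(((((((((((((A ⊃ B) ⊃ A) ⊃ B) ⊃ ¬C) ⊃ B) ⊃ C) ⊃ A) ⊃ A) ⊃ C) ⊃ ¬A) ⊃ A) ⊃ B) ⊃ A): min(1, 1 − 0.9 + 0.6) = 0.7
((((((((((((((A ⊃ B) ⊃ A) ⊃ B) ⊃ ¬C) ⊃ B) ⊃ C) ⊃ A) ⊃ A) ⊃ C) ⊃ ¬A) ⊃ A) ⊃ B) ⊃ A) ⊃ C): min(1, 1 − 0.7 + 0.7) = 1
(((((((((((((((A ⊃ B) ⊃ A) ⊃ B) ⊃ ¬C) ⊃ B) ⊃ C) ⊃ A) ⊃ A) ⊃ C) ⊃ ¬A) ⊃ A) ⊃ B) ⊃ A) ⊃ C) ⊃ C): min(1, 1 − 1 + 0.7) = 0.7
((((((((((((((((A ⊃ B) ⊃ A) ⊃ B) ⊃ ¬C) ⊃ B) ⊃ C) ⊃ A) ⊃ A) ⊃ C) ⊃ ¬A) ⊃ A) ⊃ B) ⊃ A) ⊃ C) ⊃ C) ⊃ A): min(1, 1 − 0.7 + 0.6) = 0.9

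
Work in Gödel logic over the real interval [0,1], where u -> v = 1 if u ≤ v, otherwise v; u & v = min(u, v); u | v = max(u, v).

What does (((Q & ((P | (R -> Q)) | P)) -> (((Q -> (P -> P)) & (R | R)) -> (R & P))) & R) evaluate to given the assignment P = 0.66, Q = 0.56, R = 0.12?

(R -> Q): 0.12 ≤ 0.56, so result = 1
(P | (R -> Q)) = max(0.66, 1) = 1
((P | (R -> Q)) | P) = max(1, 0.66) = 1
(Q & ((P | (R -> Q)) | P)) = min(0.56, 1) = 0.56
(P -> P): 0.66 ≤ 0.66, so result = 1
(Q -> (P -> P)): 0.56 ≤ 1, so result = 1
(R | R) = max(0.12, 0.12) = 0.12
((Q -> (P -> P)) & (R | R)) = min(1, 0.12) = 0.12
(R & P) = min(0.12, 0.66) = 0.12
(((Q -> (P -> P)) & (R | R)) -> (R & P)): 0.12 ≤ 0.12, so result = 1
((Q & ((P | (R -> Q)) | P)) -> (((Q -> (P -> P)) & (R | R)) -> (R & P))): 0.56 ≤ 1, so result = 1
(((Q & ((P | (R -> Q)) | P)) -> (((Q -> (P -> P)) & (R | R)) -> (R & P))) & R) = min(1, 0.12) = 0.12

0.12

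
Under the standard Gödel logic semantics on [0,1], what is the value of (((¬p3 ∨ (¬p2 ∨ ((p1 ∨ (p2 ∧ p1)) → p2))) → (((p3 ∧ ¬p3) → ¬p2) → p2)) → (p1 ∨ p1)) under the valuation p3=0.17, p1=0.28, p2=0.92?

¬p3: Gödel ¬ of 0.17 = 0 (operand ≠ 0)
¬p2: Gödel ¬ of 0.92 = 0 (operand ≠ 0)
(p2 ∧ p1) = min(0.92, 0.28) = 0.28
(p1 ∨ (p2 ∧ p1)) = max(0.28, 0.28) = 0.28
((p1 ∨ (p2 ∧ p1)) → p2): 0.28 ≤ 0.92, so result = 1
(¬p2 ∨ ((p1 ∨ (p2 ∧ p1)) → p2)) = max(0, 1) = 1
(¬p3 ∨ (¬p2 ∨ ((p1 ∨ (p2 ∧ p1)) → p2))) = max(0, 1) = 1
¬p3: Gödel ¬ of 0.17 = 0 (operand ≠ 0)
(p3 ∧ ¬p3) = min(0.17, 0) = 0
¬p2: Gödel ¬ of 0.92 = 0 (operand ≠ 0)
((p3 ∧ ¬p3) → ¬p2): 0 ≤ 0, so result = 1
(((p3 ∧ ¬p3) → ¬p2) → p2): 1 > 0.92, so result = 0.92
((¬p3 ∨ (¬p2 ∨ ((p1 ∨ (p2 ∧ p1)) → p2))) → (((p3 ∧ ¬p3) → ¬p2) → p2)): 1 > 0.92, so result = 0.92
(p1 ∨ p1) = max(0.28, 0.28) = 0.28
(((¬p3 ∨ (¬p2 ∨ ((p1 ∨ (p2 ∧ p1)) → p2))) → (((p3 ∧ ¬p3) → ¬p2) → p2)) → (p1 ∨ p1)): 0.92 > 0.28, so result = 0.28

0.28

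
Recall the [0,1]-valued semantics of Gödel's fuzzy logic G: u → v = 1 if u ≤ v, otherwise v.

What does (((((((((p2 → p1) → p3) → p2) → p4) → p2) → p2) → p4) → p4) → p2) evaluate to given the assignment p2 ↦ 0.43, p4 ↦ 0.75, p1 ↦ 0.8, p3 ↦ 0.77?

0.43

(p2 → p1): 0.43 ≤ 0.8, so result = 1
((p2 → p1) → p3): 1 > 0.77, so result = 0.77
(((p2 → p1) → p3) → p2): 0.77 > 0.43, so result = 0.43
((((p2 → p1) → p3) → p2) → p4): 0.43 ≤ 0.75, so result = 1
(((((p2 → p1) → p3) → p2) → p4) → p2): 1 > 0.43, so result = 0.43
((((((p2 → p1) → p3) → p2) → p4) → p2) → p2): 0.43 ≤ 0.43, so result = 1
(((((((p2 → p1) → p3) → p2) → p4) → p2) → p2) → p4): 1 > 0.75, so result = 0.75
((((((((p2 → p1) → p3) → p2) → p4) → p2) → p2) → p4) → p4): 0.75 ≤ 0.75, so result = 1
(((((((((p2 → p1) → p3) → p2) → p4) → p2) → p2) → p4) → p4) → p2): 1 > 0.43, so result = 0.43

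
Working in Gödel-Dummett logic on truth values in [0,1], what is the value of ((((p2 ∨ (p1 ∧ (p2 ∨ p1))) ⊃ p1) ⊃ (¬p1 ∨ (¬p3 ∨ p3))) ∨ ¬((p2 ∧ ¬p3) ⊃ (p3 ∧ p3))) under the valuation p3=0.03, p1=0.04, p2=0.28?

0.03

(p2 ∨ p1) = max(0.28, 0.04) = 0.28
(p1 ∧ (p2 ∨ p1)) = min(0.04, 0.28) = 0.04
(p2 ∨ (p1 ∧ (p2 ∨ p1))) = max(0.28, 0.04) = 0.28
((p2 ∨ (p1 ∧ (p2 ∨ p1))) ⊃ p1): 0.28 > 0.04, so result = 0.04
¬p1: Gödel ¬ of 0.04 = 0 (operand ≠ 0)
¬p3: Gödel ¬ of 0.03 = 0 (operand ≠ 0)
(¬p3 ∨ p3) = max(0, 0.03) = 0.03
(¬p1 ∨ (¬p3 ∨ p3)) = max(0, 0.03) = 0.03
(((p2 ∨ (p1 ∧ (p2 ∨ p1))) ⊃ p1) ⊃ (¬p1 ∨ (¬p3 ∨ p3))): 0.04 > 0.03, so result = 0.03
¬p3: Gödel ¬ of 0.03 = 0 (operand ≠ 0)
(p2 ∧ ¬p3) = min(0.28, 0) = 0
(p3 ∧ p3) = min(0.03, 0.03) = 0.03
((p2 ∧ ¬p3) ⊃ (p3 ∧ p3)): 0 ≤ 0.03, so result = 1
¬((p2 ∧ ¬p3) ⊃ (p3 ∧ p3)): Gödel ¬ of 1 = 0 (operand ≠ 0)
((((p2 ∨ (p1 ∧ (p2 ∨ p1))) ⊃ p1) ⊃ (¬p1 ∨ (¬p3 ∨ p3))) ∨ ¬((p2 ∧ ¬p3) ⊃ (p3 ∧ p3))) = max(0.03, 0) = 0.03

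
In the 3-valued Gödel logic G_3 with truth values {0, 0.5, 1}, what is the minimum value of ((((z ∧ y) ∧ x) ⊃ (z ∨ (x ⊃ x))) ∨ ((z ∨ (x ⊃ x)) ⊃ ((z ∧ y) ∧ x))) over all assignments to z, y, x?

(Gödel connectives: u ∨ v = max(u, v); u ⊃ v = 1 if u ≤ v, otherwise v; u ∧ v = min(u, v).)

Every assignment gives 1. For instance at z = 0, y = 0, x = 0:
  (z ∧ y) = min(0, 0) = 0
  ((z ∧ y) ∧ x) = min(0, 0) = 0
  (x ⊃ x): 0 ≤ 0, so result = 1
  (z ∨ (x ⊃ x)) = max(0, 1) = 1
  (((z ∧ y) ∧ x) ⊃ (z ∨ (x ⊃ x))): 0 ≤ 1, so result = 1
  (x ⊃ x): 0 ≤ 0, so result = 1
  (z ∨ (x ⊃ x)) = max(0, 1) = 1
  (z ∧ y) = min(0, 0) = 0
  ((z ∧ y) ∧ x) = min(0, 0) = 0
  ((z ∨ (x ⊃ x)) ⊃ ((z ∧ y) ∧ x)): 1 > 0, so result = 0
  ((((z ∧ y) ∧ x) ⊃ (z ∨ (x ⊃ x))) ∨ ((z ∨ (x ⊃ x)) ⊃ ((z ∧ y) ∧ x))) = max(1, 0) = 1
All 27 assignments give value 1 — the formula is a G_3-tautology.

1.00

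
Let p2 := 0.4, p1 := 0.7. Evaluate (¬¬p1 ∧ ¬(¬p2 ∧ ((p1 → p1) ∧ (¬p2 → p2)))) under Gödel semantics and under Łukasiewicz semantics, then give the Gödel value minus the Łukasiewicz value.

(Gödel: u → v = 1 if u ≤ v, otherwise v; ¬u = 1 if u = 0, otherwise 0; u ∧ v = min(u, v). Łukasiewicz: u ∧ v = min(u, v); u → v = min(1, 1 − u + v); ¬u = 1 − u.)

Gödel evaluation:
  ¬p1: Gödel ¬ of 0.7 = 0 (operand ≠ 0)
  ¬¬p1: Gödel ¬ of 0 = 1 (operand is 0)
  ¬p2: Gödel ¬ of 0.4 = 0 (operand ≠ 0)
  (p1 → p1): 0.7 ≤ 0.7, so result = 1
  ¬p2: Gödel ¬ of 0.4 = 0 (operand ≠ 0)
  (¬p2 → p2): 0 ≤ 0.4, so result = 1
  ((p1 → p1) ∧ (¬p2 → p2)) = min(1, 1) = 1
  (¬p2 ∧ ((p1 → p1) ∧ (¬p2 → p2))) = min(0, 1) = 0
  ¬(¬p2 ∧ ((p1 → p1) ∧ (¬p2 → p2))): Gödel ¬ of 0 = 1 (operand is 0)
  (¬¬p1 ∧ ¬(¬p2 ∧ ((p1 → p1) ∧ (¬p2 → p2)))) = min(1, 1) = 1
  Gödel value = 1
Łukasiewicz evaluation:
  ¬p1: Łukasiewicz ¬ gives 1 − 0.7 = 0.3
  ¬¬p1: Łukasiewicz ¬ gives 1 − 0.3 = 0.7
  ¬p2: Łukasiewicz ¬ gives 1 − 0.4 = 0.6
  (p1 → p1): min(1, 1 − 0.7 + 0.7) = 1
  ¬p2: Łukasiewicz ¬ gives 1 − 0.4 = 0.6
  (¬p2 → p2): min(1, 1 − 0.6 + 0.4) = 0.8
  ((p1 → p1) ∧ (¬p2 → p2)) = min(1, 0.8) = 0.8
  (¬p2 ∧ ((p1 → p1) ∧ (¬p2 → p2))) = min(0.6, 0.8) = 0.6
  ¬(¬p2 ∧ ((p1 → p1) ∧ (¬p2 → p2))): Łukasiewicz ¬ gives 1 − 0.6 = 0.4
  (¬¬p1 ∧ ¬(¬p2 ∧ ((p1 → p1) ∧ (¬p2 → p2)))) = min(0.7, 0.4) = 0.4
  Łukasiewicz value = 0.4
Difference: 1 − 0.4 = 0.60

0.60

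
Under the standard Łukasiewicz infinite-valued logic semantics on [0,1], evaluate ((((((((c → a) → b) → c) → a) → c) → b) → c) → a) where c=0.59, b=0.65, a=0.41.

(c → a): min(1, 1 − 0.59 + 0.41) = 0.82
((c → a) → b): min(1, 1 − 0.82 + 0.65) = 0.83
(((c → a) → b) → c): min(1, 1 − 0.83 + 0.59) = 0.76
((((c → a) → b) → c) → a): min(1, 1 − 0.76 + 0.41) = 0.65
(((((c → a) → b) → c) → a) → c): min(1, 1 − 0.65 + 0.59) = 0.94
((((((c → a) → b) → c) → a) → c) → b): min(1, 1 − 0.94 + 0.65) = 0.71
(((((((c → a) → b) → c) → a) → c) → b) → c): min(1, 1 − 0.71 + 0.59) = 0.88
((((((((c → a) → b) → c) → a) → c) → b) → c) → a): min(1, 1 − 0.88 + 0.41) = 0.53

0.53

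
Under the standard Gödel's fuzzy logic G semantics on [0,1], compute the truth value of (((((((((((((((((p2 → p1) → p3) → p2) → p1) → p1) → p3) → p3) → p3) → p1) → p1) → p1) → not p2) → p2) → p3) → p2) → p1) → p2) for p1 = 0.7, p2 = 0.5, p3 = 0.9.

(p2 → p1): 0.5 ≤ 0.7, so result = 1
((p2 → p1) → p3): 1 > 0.9, so result = 0.9
(((p2 → p1) → p3) → p2): 0.9 > 0.5, so result = 0.5
((((p2 → p1) → p3) → p2) → p1): 0.5 ≤ 0.7, so result = 1
(((((p2 → p1) → p3) → p2) → p1) → p1): 1 > 0.7, so result = 0.7
((((((p2 → p1) → p3) → p2) → p1) → p1) → p3): 0.7 ≤ 0.9, so result = 1
(((((((p2 → p1) → p3) → p2) → p1) → p1) → p3) → p3): 1 > 0.9, so result = 0.9
((((((((p2 → p1) → p3) → p2) → p1) → p1) → p3) → p3) → p3): 0.9 ≤ 0.9, so result = 1
(((((((((p2 → p1) → p3) → p2) → p1) → p1) → p3) → p3) → p3) → p1): 1 > 0.7, so result = 0.7
((((((((((p2 → p1) → p3) → p2) → p1) → p1) → p3) → p3) → p3) → p1) → p1): 0.7 ≤ 0.7, so result = 1
(((((((((((p2 → p1) → p3) → p2) → p1) → p1) → p3) → p3) → p3) → p1) → p1) → p1): 1 > 0.7, so result = 0.7
not p2: Gödel ¬ of 0.5 = 0 (operand ≠ 0)
((((((((((((p2 → p1) → p3) → p2) → p1) → p1) → p3) → p3) → p3) → p1) → p1) → p1) → not p2): 0.7 > 0, so result = 0
(((((((((((((p2 → p1) → p3) → p2) → p1) → p1) → p3) → p3) → p3) → p1) → p1) → p1) → not p2) → p2): 0 ≤ 0.5, so result = 1
((((((((((((((p2 → p1) → p3) → p2) → p1) → p1) → p3) → p3) → p3) → p1) → p1) → p1) → not p2) → p2) → p3): 1 > 0.9, so result = 0.9
(((((((((((((((p2 → p1) → p3) → p2) → p1) → p1) → p3) → p3) → p3) → p1) → p1) → p1) → not p2) → p2) → p3) → p2): 0.9 > 0.5, so result = 0.5
((((((((((((((((p2 → p1) → p3) → p2) → p1) → p1) → p3) → p3) → p3) → p1) → p1) → p1) → not p2) → p2) → p3) → p2) → p1): 0.5 ≤ 0.7, so result = 1
(((((((((((((((((p2 → p1) → p3) → p2) → p1) → p1) → p3) → p3) → p3) → p1) → p1) → p1) → not p2) → p2) → p3) → p2) → p1) → p2): 1 > 0.5, so result = 0.5

0.50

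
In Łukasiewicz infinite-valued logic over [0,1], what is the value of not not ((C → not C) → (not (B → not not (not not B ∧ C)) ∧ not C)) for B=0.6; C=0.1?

not C: Łukasiewicz ¬ gives 1 − 0.1 = 0.9
(C → not C): min(1, 1 − 0.1 + 0.9) = 1
not B: Łukasiewicz ¬ gives 1 − 0.6 = 0.4
not not B: Łukasiewicz ¬ gives 1 − 0.4 = 0.6
(not not B ∧ C) = min(0.6, 0.1) = 0.1
not (not not B ∧ C): Łukasiewicz ¬ gives 1 − 0.1 = 0.9
not not (not not B ∧ C): Łukasiewicz ¬ gives 1 − 0.9 = 0.1
(B → not not (not not B ∧ C)): min(1, 1 − 0.6 + 0.1) = 0.5
not (B → not not (not not B ∧ C)): Łukasiewicz ¬ gives 1 − 0.5 = 0.5
not C: Łukasiewicz ¬ gives 1 − 0.1 = 0.9
(not (B → not not (not not B ∧ C)) ∧ not C) = min(0.5, 0.9) = 0.5
((C → not C) → (not (B → not not (not not B ∧ C)) ∧ not C)): min(1, 1 − 1 + 0.5) = 0.5
not ((C → not C) → (not (B → not not (not not B ∧ C)) ∧ not C)): Łukasiewicz ¬ gives 1 − 0.5 = 0.5
not not ((C → not C) → (not (B → not not (not not B ∧ C)) ∧ not C)): Łukasiewicz ¬ gives 1 − 0.5 = 0.5

0.50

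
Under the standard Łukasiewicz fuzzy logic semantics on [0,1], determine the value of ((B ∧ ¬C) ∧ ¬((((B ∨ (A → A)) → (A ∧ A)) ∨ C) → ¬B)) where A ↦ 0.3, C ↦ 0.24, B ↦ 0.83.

0.13

¬C: Łukasiewicz ¬ gives 1 − 0.24 = 0.76
(B ∧ ¬C) = min(0.83, 0.76) = 0.76
(A → A): min(1, 1 − 0.3 + 0.3) = 1
(B ∨ (A → A)) = max(0.83, 1) = 1
(A ∧ A) = min(0.3, 0.3) = 0.3
((B ∨ (A → A)) → (A ∧ A)): min(1, 1 − 1 + 0.3) = 0.3
(((B ∨ (A → A)) → (A ∧ A)) ∨ C) = max(0.3, 0.24) = 0.3
¬B: Łukasiewicz ¬ gives 1 − 0.83 = 0.17
((((B ∨ (A → A)) → (A ∧ A)) ∨ C) → ¬B): min(1, 1 − 0.3 + 0.17) = 0.87
¬((((B ∨ (A → A)) → (A ∧ A)) ∨ C) → ¬B): Łukasiewicz ¬ gives 1 − 0.87 = 0.13
((B ∧ ¬C) ∧ ¬((((B ∨ (A → A)) → (A ∧ A)) ∨ C) → ¬B)) = min(0.76, 0.13) = 0.13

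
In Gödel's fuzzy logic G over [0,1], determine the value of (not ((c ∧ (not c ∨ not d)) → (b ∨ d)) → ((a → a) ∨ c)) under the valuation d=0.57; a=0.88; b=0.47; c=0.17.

1.00

not c: Gödel ¬ of 0.17 = 0 (operand ≠ 0)
not d: Gödel ¬ of 0.57 = 0 (operand ≠ 0)
(not c ∨ not d) = max(0, 0) = 0
(c ∧ (not c ∨ not d)) = min(0.17, 0) = 0
(b ∨ d) = max(0.47, 0.57) = 0.57
((c ∧ (not c ∨ not d)) → (b ∨ d)): 0 ≤ 0.57, so result = 1
not ((c ∧ (not c ∨ not d)) → (b ∨ d)): Gödel ¬ of 1 = 0 (operand ≠ 0)
(a → a): 0.88 ≤ 0.88, so result = 1
((a → a) ∨ c) = max(1, 0.17) = 1
(not ((c ∧ (not c ∨ not d)) → (b ∨ d)) → ((a → a) ∨ c)): 0 ≤ 1, so result = 1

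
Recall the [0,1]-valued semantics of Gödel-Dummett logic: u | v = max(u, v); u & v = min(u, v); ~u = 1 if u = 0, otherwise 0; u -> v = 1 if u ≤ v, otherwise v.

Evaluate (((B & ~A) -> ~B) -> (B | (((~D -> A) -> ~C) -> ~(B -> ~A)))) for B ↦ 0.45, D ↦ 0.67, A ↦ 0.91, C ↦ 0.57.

~A: Gödel ¬ of 0.91 = 0 (operand ≠ 0)
(B & ~A) = min(0.45, 0) = 0
~B: Gödel ¬ of 0.45 = 0 (operand ≠ 0)
((B & ~A) -> ~B): 0 ≤ 0, so result = 1
~D: Gödel ¬ of 0.67 = 0 (operand ≠ 0)
(~D -> A): 0 ≤ 0.91, so result = 1
~C: Gödel ¬ of 0.57 = 0 (operand ≠ 0)
((~D -> A) -> ~C): 1 > 0, so result = 0
~A: Gödel ¬ of 0.91 = 0 (operand ≠ 0)
(B -> ~A): 0.45 > 0, so result = 0
~(B -> ~A): Gödel ¬ of 0 = 1 (operand is 0)
(((~D -> A) -> ~C) -> ~(B -> ~A)): 0 ≤ 1, so result = 1
(B | (((~D -> A) -> ~C) -> ~(B -> ~A))) = max(0.45, 1) = 1
(((B & ~A) -> ~B) -> (B | (((~D -> A) -> ~C) -> ~(B -> ~A)))): 1 ≤ 1, so result = 1

1.00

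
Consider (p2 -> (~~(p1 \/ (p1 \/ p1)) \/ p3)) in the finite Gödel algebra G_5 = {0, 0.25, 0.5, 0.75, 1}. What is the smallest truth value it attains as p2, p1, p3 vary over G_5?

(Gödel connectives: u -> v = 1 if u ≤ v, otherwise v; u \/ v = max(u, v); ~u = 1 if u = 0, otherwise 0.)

The minimum is attained at p2 = 0.25, p1 = 0, p3 = 0:
  (p1 \/ p1) = max(0, 0) = 0
  (p1 \/ (p1 \/ p1)) = max(0, 0) = 0
  ~(p1 \/ (p1 \/ p1)): Gödel ¬ of 0 = 1 (operand is 0)
  ~~(p1 \/ (p1 \/ p1)): Gödel ¬ of 1 = 0 (operand ≠ 0)
  (~~(p1 \/ (p1 \/ p1)) \/ p3) = max(0, 0) = 0
  (p2 -> (~~(p1 \/ (p1 \/ p1)) \/ p3)): 0.25 > 0, so result = 0
Checking all 125 assignments confirms none give a value below 0.00.

0.00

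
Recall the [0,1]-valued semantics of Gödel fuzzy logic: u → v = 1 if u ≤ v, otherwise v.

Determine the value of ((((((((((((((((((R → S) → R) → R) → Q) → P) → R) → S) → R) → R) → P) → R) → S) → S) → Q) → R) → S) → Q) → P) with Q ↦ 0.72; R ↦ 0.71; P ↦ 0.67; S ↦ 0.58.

(R → S): 0.71 > 0.58, so result = 0.58
((R → S) → R): 0.58 ≤ 0.71, so result = 1
(((R → S) → R) → R): 1 > 0.71, so result = 0.71
((((R → S) → R) → R) → Q): 0.71 ≤ 0.72, so result = 1
(((((R → S) → R) → R) → Q) → P): 1 > 0.67, so result = 0.67
((((((R → S) → R) → R) → Q) → P) → R): 0.67 ≤ 0.71, so result = 1
(((((((R → S) → R) → R) → Q) → P) → R) → S): 1 > 0.58, so result = 0.58
((((((((R → S) → R) → R) → Q) → P) → R) → S) → R): 0.58 ≤ 0.71, so result = 1
(((((((((R → S) → R) → R) → Q) → P) → R) → S) → R) → R): 1 > 0.71, so result = 0.71
((((((((((R → S) → R) → R) → Q) → P) → R) → S) → R) → R) → P): 0.71 > 0.67, so result = 0.67
(((((((((((R → S) → R) → R) → Q) → P) → R) → S) → R) → R) → P) → R): 0.67 ≤ 0.71, so result = 1
((((((((((((R → S) → R) → R) → Q) → P) → R) → S) → R) → R) → P) → R) → S): 1 > 0.58, so result = 0.58
(((((((((((((R → S) → R) → R) → Q) → P) → R) → S) → R) → R) → P) → R) → S) → S): 0.58 ≤ 0.58, so result = 1
((((((((((((((R → S) → R) → R) → Q) → P) → R) → S) → R) → R) → P) → R) → S) → S) → Q): 1 > 0.72, so result = 0.72
(((((((((((((((R → S) → R) → R) → Q) → P) → R) → S) → R) → R) → P) → R) → S) → S) → Q) → R): 0.72 > 0.71, so result = 0.71
((((((((((((((((R → S) → R) → R) → Q) → P) → R) → S) → R) → R) → P) → R) → S) → S) → Q) → R) → S): 0.71 > 0.58, so result = 0.58
(((((((((((((((((R → S) → R) → R) → Q) → P) → R) → S) → R) → R) → P) → R) → S) → S) → Q) → R) → S) → Q): 0.58 ≤ 0.72, so result = 1
((((((((((((((((((R → S) → R) → R) → Q) → P) → R) → S) → R) → R) → P) → R) → S) → S) → Q) → R) → S) → Q) → P): 1 > 0.67, so result = 0.67

0.67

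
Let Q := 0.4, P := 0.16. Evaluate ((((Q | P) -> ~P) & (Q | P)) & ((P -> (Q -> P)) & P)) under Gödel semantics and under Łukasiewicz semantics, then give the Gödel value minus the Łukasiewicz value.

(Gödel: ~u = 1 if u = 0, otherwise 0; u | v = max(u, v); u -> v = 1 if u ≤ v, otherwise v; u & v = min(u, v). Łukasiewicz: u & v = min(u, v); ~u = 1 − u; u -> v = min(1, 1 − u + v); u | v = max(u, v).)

-0.16

Gödel evaluation:
  (Q | P) = max(0.4, 0.16) = 0.4
  ~P: Gödel ¬ of 0.16 = 0 (operand ≠ 0)
  ((Q | P) -> ~P): 0.4 > 0, so result = 0
  (Q | P) = max(0.4, 0.16) = 0.4
  (((Q | P) -> ~P) & (Q | P)) = min(0, 0.4) = 0
  (Q -> P): 0.4 > 0.16, so result = 0.16
  (P -> (Q -> P)): 0.16 ≤ 0.16, so result = 1
  ((P -> (Q -> P)) & P) = min(1, 0.16) = 0.16
  ((((Q | P) -> ~P) & (Q | P)) & ((P -> (Q -> P)) & P)) = min(0, 0.16) = 0
  Gödel value = 0
Łukasiewicz evaluation:
  (Q | P) = max(0.4, 0.16) = 0.4
  ~P: Łukasiewicz ¬ gives 1 − 0.16 = 0.84
  ((Q | P) -> ~P): min(1, 1 − 0.4 + 0.84) = 1
  (Q | P) = max(0.4, 0.16) = 0.4
  (((Q | P) -> ~P) & (Q | P)) = min(1, 0.4) = 0.4
  (Q -> P): min(1, 1 − 0.4 + 0.16) = 0.76
  (P -> (Q -> P)): min(1, 1 − 0.16 + 0.76) = 1
  ((P -> (Q -> P)) & P) = min(1, 0.16) = 0.16
  ((((Q | P) -> ~P) & (Q | P)) & ((P -> (Q -> P)) & P)) = min(0.4, 0.16) = 0.16
  Łukasiewicz value = 0.16
Difference: 0 − 0.16 = -0.16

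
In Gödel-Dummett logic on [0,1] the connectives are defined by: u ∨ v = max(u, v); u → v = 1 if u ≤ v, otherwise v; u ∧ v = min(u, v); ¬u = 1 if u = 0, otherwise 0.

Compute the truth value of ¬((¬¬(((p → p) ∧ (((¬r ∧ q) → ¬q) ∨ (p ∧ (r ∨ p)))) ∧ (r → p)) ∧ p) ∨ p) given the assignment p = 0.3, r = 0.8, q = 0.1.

0.00

(p → p): 0.3 ≤ 0.3, so result = 1
¬r: Gödel ¬ of 0.8 = 0 (operand ≠ 0)
(¬r ∧ q) = min(0, 0.1) = 0
¬q: Gödel ¬ of 0.1 = 0 (operand ≠ 0)
((¬r ∧ q) → ¬q): 0 ≤ 0, so result = 1
(r ∨ p) = max(0.8, 0.3) = 0.8
(p ∧ (r ∨ p)) = min(0.3, 0.8) = 0.3
(((¬r ∧ q) → ¬q) ∨ (p ∧ (r ∨ p))) = max(1, 0.3) = 1
((p → p) ∧ (((¬r ∧ q) → ¬q) ∨ (p ∧ (r ∨ p)))) = min(1, 1) = 1
(r → p): 0.8 > 0.3, so result = 0.3
(((p → p) ∧ (((¬r ∧ q) → ¬q) ∨ (p ∧ (r ∨ p)))) ∧ (r → p)) = min(1, 0.3) = 0.3
¬(((p → p) ∧ (((¬r ∧ q) → ¬q) ∨ (p ∧ (r ∨ p)))) ∧ (r → p)): Gödel ¬ of 0.3 = 0 (operand ≠ 0)
¬¬(((p → p) ∧ (((¬r ∧ q) → ¬q) ∨ (p ∧ (r ∨ p)))) ∧ (r → p)): Gödel ¬ of 0 = 1 (operand is 0)
(¬¬(((p → p) ∧ (((¬r ∧ q) → ¬q) ∨ (p ∧ (r ∨ p)))) ∧ (r → p)) ∧ p) = min(1, 0.3) = 0.3
((¬¬(((p → p) ∧ (((¬r ∧ q) → ¬q) ∨ (p ∧ (r ∨ p)))) ∧ (r → p)) ∧ p) ∨ p) = max(0.3, 0.3) = 0.3
¬((¬¬(((p → p) ∧ (((¬r ∧ q) → ¬q) ∨ (p ∧ (r ∨ p)))) ∧ (r → p)) ∧ p) ∨ p): Gödel ¬ of 0.3 = 0 (operand ≠ 0)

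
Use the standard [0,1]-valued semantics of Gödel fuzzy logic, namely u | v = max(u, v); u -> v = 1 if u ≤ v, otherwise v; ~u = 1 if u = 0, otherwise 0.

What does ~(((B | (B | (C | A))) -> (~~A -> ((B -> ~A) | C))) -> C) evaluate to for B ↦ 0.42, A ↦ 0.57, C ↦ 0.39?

0.00

(C | A) = max(0.39, 0.57) = 0.57
(B | (C | A)) = max(0.42, 0.57) = 0.57
(B | (B | (C | A))) = max(0.42, 0.57) = 0.57
~A: Gödel ¬ of 0.57 = 0 (operand ≠ 0)
~~A: Gödel ¬ of 0 = 1 (operand is 0)
~A: Gödel ¬ of 0.57 = 0 (operand ≠ 0)
(B -> ~A): 0.42 > 0, so result = 0
((B -> ~A) | C) = max(0, 0.39) = 0.39
(~~A -> ((B -> ~A) | C)): 1 > 0.39, so result = 0.39
((B | (B | (C | A))) -> (~~A -> ((B -> ~A) | C))): 0.57 > 0.39, so result = 0.39
(((B | (B | (C | A))) -> (~~A -> ((B -> ~A) | C))) -> C): 0.39 ≤ 0.39, so result = 1
~(((B | (B | (C | A))) -> (~~A -> ((B -> ~A) | C))) -> C): Gödel ¬ of 1 = 0 (operand ≠ 0)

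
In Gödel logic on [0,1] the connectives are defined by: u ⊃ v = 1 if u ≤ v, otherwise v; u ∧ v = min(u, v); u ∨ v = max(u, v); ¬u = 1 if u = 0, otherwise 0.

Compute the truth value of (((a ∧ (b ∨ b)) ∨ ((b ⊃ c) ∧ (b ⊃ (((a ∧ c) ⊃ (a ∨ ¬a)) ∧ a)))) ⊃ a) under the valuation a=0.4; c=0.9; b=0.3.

0.40

(b ∨ b) = max(0.3, 0.3) = 0.3
(a ∧ (b ∨ b)) = min(0.4, 0.3) = 0.3
(b ⊃ c): 0.3 ≤ 0.9, so result = 1
(a ∧ c) = min(0.4, 0.9) = 0.4
¬a: Gödel ¬ of 0.4 = 0 (operand ≠ 0)
(a ∨ ¬a) = max(0.4, 0) = 0.4
((a ∧ c) ⊃ (a ∨ ¬a)): 0.4 ≤ 0.4, so result = 1
(((a ∧ c) ⊃ (a ∨ ¬a)) ∧ a) = min(1, 0.4) = 0.4
(b ⊃ (((a ∧ c) ⊃ (a ∨ ¬a)) ∧ a)): 0.3 ≤ 0.4, so result = 1
((b ⊃ c) ∧ (b ⊃ (((a ∧ c) ⊃ (a ∨ ¬a)) ∧ a))) = min(1, 1) = 1
((a ∧ (b ∨ b)) ∨ ((b ⊃ c) ∧ (b ⊃ (((a ∧ c) ⊃ (a ∨ ¬a)) ∧ a)))) = max(0.3, 1) = 1
(((a ∧ (b ∨ b)) ∨ ((b ⊃ c) ∧ (b ⊃ (((a ∧ c) ⊃ (a ∨ ¬a)) ∧ a)))) ⊃ a): 1 > 0.4, so result = 0.4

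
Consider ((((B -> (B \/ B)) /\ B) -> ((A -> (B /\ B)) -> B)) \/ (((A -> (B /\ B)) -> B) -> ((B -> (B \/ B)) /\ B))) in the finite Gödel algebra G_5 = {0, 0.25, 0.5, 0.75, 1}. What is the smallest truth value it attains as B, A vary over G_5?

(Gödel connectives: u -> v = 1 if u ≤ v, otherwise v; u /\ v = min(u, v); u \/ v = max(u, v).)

Every assignment gives 1. For instance at B = 0, A = 0:
  (B \/ B) = max(0, 0) = 0
  (B -> (B \/ B)): 0 ≤ 0, so result = 1
  ((B -> (B \/ B)) /\ B) = min(1, 0) = 0
  (B /\ B) = min(0, 0) = 0
  (A -> (B /\ B)): 0 ≤ 0, so result = 1
  ((A -> (B /\ B)) -> B): 1 > 0, so result = 0
  (((B -> (B \/ B)) /\ B) -> ((A -> (B /\ B)) -> B)): 0 ≤ 0, so result = 1
  (B /\ B) = min(0, 0) = 0
  (A -> (B /\ B)): 0 ≤ 0, so result = 1
  ((A -> (B /\ B)) -> B): 1 > 0, so result = 0
  (B \/ B) = max(0, 0) = 0
  (B -> (B \/ B)): 0 ≤ 0, so result = 1
  ((B -> (B \/ B)) /\ B) = min(1, 0) = 0
  (((A -> (B /\ B)) -> B) -> ((B -> (B \/ B)) /\ B)): 0 ≤ 0, so result = 1
  ((((B -> (B \/ B)) /\ B) -> ((A -> (B /\ B)) -> B)) \/ (((A -> (B /\ B)) -> B) -> ((B -> (B \/ B)) /\ B))) = max(1, 1) = 1
All 25 assignments give value 1 — the formula is a G_5-tautology.

1.00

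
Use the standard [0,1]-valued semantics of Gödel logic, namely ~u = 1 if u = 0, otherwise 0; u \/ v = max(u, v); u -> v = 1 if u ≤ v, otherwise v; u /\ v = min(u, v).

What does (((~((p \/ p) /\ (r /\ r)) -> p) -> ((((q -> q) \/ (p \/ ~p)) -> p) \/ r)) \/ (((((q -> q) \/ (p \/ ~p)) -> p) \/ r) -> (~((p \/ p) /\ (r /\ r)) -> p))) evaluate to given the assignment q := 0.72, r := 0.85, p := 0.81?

(p \/ p) = max(0.81, 0.81) = 0.81
(r /\ r) = min(0.85, 0.85) = 0.85
((p \/ p) /\ (r /\ r)) = min(0.81, 0.85) = 0.81
~((p \/ p) /\ (r /\ r)): Gödel ¬ of 0.81 = 0 (operand ≠ 0)
(~((p \/ p) /\ (r /\ r)) -> p): 0 ≤ 0.81, so result = 1
(q -> q): 0.72 ≤ 0.72, so result = 1
~p: Gödel ¬ of 0.81 = 0 (operand ≠ 0)
(p \/ ~p) = max(0.81, 0) = 0.81
((q -> q) \/ (p \/ ~p)) = max(1, 0.81) = 1
(((q -> q) \/ (p \/ ~p)) -> p): 1 > 0.81, so result = 0.81
((((q -> q) \/ (p \/ ~p)) -> p) \/ r) = max(0.81, 0.85) = 0.85
((~((p \/ p) /\ (r /\ r)) -> p) -> ((((q -> q) \/ (p \/ ~p)) -> p) \/ r)): 1 > 0.85, so result = 0.85
(q -> q): 0.72 ≤ 0.72, so result = 1
~p: Gödel ¬ of 0.81 = 0 (operand ≠ 0)
(p \/ ~p) = max(0.81, 0) = 0.81
((q -> q) \/ (p \/ ~p)) = max(1, 0.81) = 1
(((q -> q) \/ (p \/ ~p)) -> p): 1 > 0.81, so result = 0.81
((((q -> q) \/ (p \/ ~p)) -> p) \/ r) = max(0.81, 0.85) = 0.85
(p \/ p) = max(0.81, 0.81) = 0.81
(r /\ r) = min(0.85, 0.85) = 0.85
((p \/ p) /\ (r /\ r)) = min(0.81, 0.85) = 0.81
~((p \/ p) /\ (r /\ r)): Gödel ¬ of 0.81 = 0 (operand ≠ 0)
(~((p \/ p) /\ (r /\ r)) -> p): 0 ≤ 0.81, so result = 1
(((((q -> q) \/ (p \/ ~p)) -> p) \/ r) -> (~((p \/ p) /\ (r /\ r)) -> p)): 0.85 ≤ 1, so result = 1
(((~((p \/ p) /\ (r /\ r)) -> p) -> ((((q -> q) \/ (p \/ ~p)) -> p) \/ r)) \/ (((((q -> q) \/ (p \/ ~p)) -> p) \/ r) -> (~((p \/ p) /\ (r /\ r)) -> p))) = max(0.85, 1) = 1

1.00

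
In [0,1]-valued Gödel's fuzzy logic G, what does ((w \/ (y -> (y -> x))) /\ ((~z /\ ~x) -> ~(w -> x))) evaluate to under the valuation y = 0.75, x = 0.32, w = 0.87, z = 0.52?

0.87

(y -> x): 0.75 > 0.32, so result = 0.32
(y -> (y -> x)): 0.75 > 0.32, so result = 0.32
(w \/ (y -> (y -> x))) = max(0.87, 0.32) = 0.87
~z: Gödel ¬ of 0.52 = 0 (operand ≠ 0)
~x: Gödel ¬ of 0.32 = 0 (operand ≠ 0)
(~z /\ ~x) = min(0, 0) = 0
(w -> x): 0.87 > 0.32, so result = 0.32
~(w -> x): Gödel ¬ of 0.32 = 0 (operand ≠ 0)
((~z /\ ~x) -> ~(w -> x)): 0 ≤ 0, so result = 1
((w \/ (y -> (y -> x))) /\ ((~z /\ ~x) -> ~(w -> x))) = min(0.87, 1) = 0.87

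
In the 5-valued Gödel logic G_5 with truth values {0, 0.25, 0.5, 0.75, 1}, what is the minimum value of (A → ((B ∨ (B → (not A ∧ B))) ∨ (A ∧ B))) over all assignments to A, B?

The minimum is attained at A = 0.5, B = 0.25:
  not A: Gödel ¬ of 0.5 = 0 (operand ≠ 0)
  (not A ∧ B) = min(0, 0.25) = 0
  (B → (not A ∧ B)): 0.25 > 0, so result = 0
  (B ∨ (B → (not A ∧ B))) = max(0.25, 0) = 0.25
  (A ∧ B) = min(0.5, 0.25) = 0.25
  ((B ∨ (B → (not A ∧ B))) ∨ (A ∧ B)) = max(0.25, 0.25) = 0.25
  (A → ((B ∨ (B → (not A ∧ B))) ∨ (A ∧ B))): 0.5 > 0.25, so result = 0.25
Checking all 25 assignments confirms none give a value below 0.25.

0.25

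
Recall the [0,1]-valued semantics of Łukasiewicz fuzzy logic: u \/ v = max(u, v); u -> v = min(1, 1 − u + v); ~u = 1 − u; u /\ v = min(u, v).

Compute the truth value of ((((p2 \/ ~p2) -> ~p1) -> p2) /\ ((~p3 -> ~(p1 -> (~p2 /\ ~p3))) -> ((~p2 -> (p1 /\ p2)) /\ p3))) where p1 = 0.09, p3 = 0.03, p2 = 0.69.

0.69

~p2: Łukasiewicz ¬ gives 1 − 0.69 = 0.31
(p2 \/ ~p2) = max(0.69, 0.31) = 0.69
~p1: Łukasiewicz ¬ gives 1 − 0.09 = 0.91
((p2 \/ ~p2) -> ~p1): min(1, 1 − 0.69 + 0.91) = 1
(((p2 \/ ~p2) -> ~p1) -> p2): min(1, 1 − 1 + 0.69) = 0.69
~p3: Łukasiewicz ¬ gives 1 − 0.03 = 0.97
~p2: Łukasiewicz ¬ gives 1 − 0.69 = 0.31
~p3: Łukasiewicz ¬ gives 1 − 0.03 = 0.97
(~p2 /\ ~p3) = min(0.31, 0.97) = 0.31
(p1 -> (~p2 /\ ~p3)): min(1, 1 − 0.09 + 0.31) = 1
~(p1 -> (~p2 /\ ~p3)): Łukasiewicz ¬ gives 1 − 1 = 0
(~p3 -> ~(p1 -> (~p2 /\ ~p3))): min(1, 1 − 0.97 + 0) = 0.03
~p2: Łukasiewicz ¬ gives 1 − 0.69 = 0.31
(p1 /\ p2) = min(0.09, 0.69) = 0.09
(~p2 -> (p1 /\ p2)): min(1, 1 − 0.31 + 0.09) = 0.78
((~p2 -> (p1 /\ p2)) /\ p3) = min(0.78, 0.03) = 0.03
((~p3 -> ~(p1 -> (~p2 /\ ~p3))) -> ((~p2 -> (p1 /\ p2)) /\ p3)): min(1, 1 − 0.03 + 0.03) = 1
((((p2 \/ ~p2) -> ~p1) -> p2) /\ ((~p3 -> ~(p1 -> (~p2 /\ ~p3))) -> ((~p2 -> (p1 /\ p2)) /\ p3))) = min(0.69, 1) = 0.69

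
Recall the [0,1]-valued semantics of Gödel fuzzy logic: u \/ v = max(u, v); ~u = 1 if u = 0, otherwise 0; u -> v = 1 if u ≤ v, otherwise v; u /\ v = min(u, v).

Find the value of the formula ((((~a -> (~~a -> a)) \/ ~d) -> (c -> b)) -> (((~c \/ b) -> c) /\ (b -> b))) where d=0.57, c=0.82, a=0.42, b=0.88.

0.82

~a: Gödel ¬ of 0.42 = 0 (operand ≠ 0)
~a: Gödel ¬ of 0.42 = 0 (operand ≠ 0)
~~a: Gödel ¬ of 0 = 1 (operand is 0)
(~~a -> a): 1 > 0.42, so result = 0.42
(~a -> (~~a -> a)): 0 ≤ 0.42, so result = 1
~d: Gödel ¬ of 0.57 = 0 (operand ≠ 0)
((~a -> (~~a -> a)) \/ ~d) = max(1, 0) = 1
(c -> b): 0.82 ≤ 0.88, so result = 1
(((~a -> (~~a -> a)) \/ ~d) -> (c -> b)): 1 ≤ 1, so result = 1
~c: Gödel ¬ of 0.82 = 0 (operand ≠ 0)
(~c \/ b) = max(0, 0.88) = 0.88
((~c \/ b) -> c): 0.88 > 0.82, so result = 0.82
(b -> b): 0.88 ≤ 0.88, so result = 1
(((~c \/ b) -> c) /\ (b -> b)) = min(0.82, 1) = 0.82
((((~a -> (~~a -> a)) \/ ~d) -> (c -> b)) -> (((~c \/ b) -> c) /\ (b -> b))): 1 > 0.82, so result = 0.82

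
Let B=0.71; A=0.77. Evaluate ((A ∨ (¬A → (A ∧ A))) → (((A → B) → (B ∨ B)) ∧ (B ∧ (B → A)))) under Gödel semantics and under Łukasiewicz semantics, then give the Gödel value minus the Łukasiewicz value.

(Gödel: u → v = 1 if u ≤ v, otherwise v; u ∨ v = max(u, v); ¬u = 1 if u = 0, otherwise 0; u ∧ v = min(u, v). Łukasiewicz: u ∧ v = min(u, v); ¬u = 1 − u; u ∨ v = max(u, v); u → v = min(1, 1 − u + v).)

0.00

Gödel evaluation:
  ¬A: Gödel ¬ of 0.77 = 0 (operand ≠ 0)
  (A ∧ A) = min(0.77, 0.77) = 0.77
  (¬A → (A ∧ A)): 0 ≤ 0.77, so result = 1
  (A ∨ (¬A → (A ∧ A))) = max(0.77, 1) = 1
  (A → B): 0.77 > 0.71, so result = 0.71
  (B ∨ B) = max(0.71, 0.71) = 0.71
  ((A → B) → (B ∨ B)): 0.71 ≤ 0.71, so result = 1
  (B → A): 0.71 ≤ 0.77, so result = 1
  (B ∧ (B → A)) = min(0.71, 1) = 0.71
  (((A → B) → (B ∨ B)) ∧ (B ∧ (B → A))) = min(1, 0.71) = 0.71
  ((A ∨ (¬A → (A ∧ A))) → (((A → B) → (B ∨ B)) ∧ (B ∧ (B → A)))): 1 > 0.71, so result = 0.71
  Gödel value = 0.71
Łukasiewicz evaluation:
  ¬A: Łukasiewicz ¬ gives 1 − 0.77 = 0.23
  (A ∧ A) = min(0.77, 0.77) = 0.77
  (¬A → (A ∧ A)): min(1, 1 − 0.23 + 0.77) = 1
  (A ∨ (¬A → (A ∧ A))) = max(0.77, 1) = 1
  (A → B): min(1, 1 − 0.77 + 0.71) = 0.94
  (B ∨ B) = max(0.71, 0.71) = 0.71
  ((A → B) → (B ∨ B)): min(1, 1 − 0.94 + 0.71) = 0.77
  (B → A): min(1, 1 − 0.71 + 0.77) = 1
  (B ∧ (B → A)) = min(0.71, 1) = 0.71
  (((A → B) → (B ∨ B)) ∧ (B ∧ (B → A))) = min(0.77, 0.71) = 0.71
  ((A ∨ (¬A → (A ∧ A))) → (((A → B) → (B ∨ B)) ∧ (B ∧ (B → A)))): min(1, 1 − 1 + 0.71) = 0.71
  Łukasiewicz value = 0.71
Difference: 0.71 − 0.71 = 0.00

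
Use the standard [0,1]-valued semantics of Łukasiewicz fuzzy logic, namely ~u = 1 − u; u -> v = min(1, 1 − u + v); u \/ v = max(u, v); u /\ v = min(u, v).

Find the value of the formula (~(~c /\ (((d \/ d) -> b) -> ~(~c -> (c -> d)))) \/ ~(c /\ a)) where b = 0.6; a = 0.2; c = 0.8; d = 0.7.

0.90

~c: Łukasiewicz ¬ gives 1 − 0.8 = 0.2
(d \/ d) = max(0.7, 0.7) = 0.7
((d \/ d) -> b): min(1, 1 − 0.7 + 0.6) = 0.9
~c: Łukasiewicz ¬ gives 1 − 0.8 = 0.2
(c -> d): min(1, 1 − 0.8 + 0.7) = 0.9
(~c -> (c -> d)): min(1, 1 − 0.2 + 0.9) = 1
~(~c -> (c -> d)): Łukasiewicz ¬ gives 1 − 1 = 0
(((d \/ d) -> b) -> ~(~c -> (c -> d))): min(1, 1 − 0.9 + 0) = 0.1
(~c /\ (((d \/ d) -> b) -> ~(~c -> (c -> d)))) = min(0.2, 0.1) = 0.1
~(~c /\ (((d \/ d) -> b) -> ~(~c -> (c -> d)))): Łukasiewicz ¬ gives 1 − 0.1 = 0.9
(c /\ a) = min(0.8, 0.2) = 0.2
~(c /\ a): Łukasiewicz ¬ gives 1 − 0.2 = 0.8
(~(~c /\ (((d \/ d) -> b) -> ~(~c -> (c -> d)))) \/ ~(c /\ a)) = max(0.9, 0.8) = 0.9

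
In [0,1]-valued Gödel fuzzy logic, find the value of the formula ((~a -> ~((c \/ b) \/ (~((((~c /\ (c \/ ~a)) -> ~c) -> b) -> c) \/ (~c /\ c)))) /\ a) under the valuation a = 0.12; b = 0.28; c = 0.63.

~a: Gödel ¬ of 0.12 = 0 (operand ≠ 0)
(c \/ b) = max(0.63, 0.28) = 0.63
~c: Gödel ¬ of 0.63 = 0 (operand ≠ 0)
~a: Gödel ¬ of 0.12 = 0 (operand ≠ 0)
(c \/ ~a) = max(0.63, 0) = 0.63
(~c /\ (c \/ ~a)) = min(0, 0.63) = 0
~c: Gödel ¬ of 0.63 = 0 (operand ≠ 0)
((~c /\ (c \/ ~a)) -> ~c): 0 ≤ 0, so result = 1
(((~c /\ (c \/ ~a)) -> ~c) -> b): 1 > 0.28, so result = 0.28
((((~c /\ (c \/ ~a)) -> ~c) -> b) -> c): 0.28 ≤ 0.63, so result = 1
~((((~c /\ (c \/ ~a)) -> ~c) -> b) -> c): Gödel ¬ of 1 = 0 (operand ≠ 0)
~c: Gödel ¬ of 0.63 = 0 (operand ≠ 0)
(~c /\ c) = min(0, 0.63) = 0
(~((((~c /\ (c \/ ~a)) -> ~c) -> b) -> c) \/ (~c /\ c)) = max(0, 0) = 0
((c \/ b) \/ (~((((~c /\ (c \/ ~a)) -> ~c) -> b) -> c) \/ (~c /\ c))) = max(0.63, 0) = 0.63
~((c \/ b) \/ (~((((~c /\ (c \/ ~a)) -> ~c) -> b) -> c) \/ (~c /\ c))): Gödel ¬ of 0.63 = 0 (operand ≠ 0)
(~a -> ~((c \/ b) \/ (~((((~c /\ (c \/ ~a)) -> ~c) -> b) -> c) \/ (~c /\ c)))): 0 ≤ 0, so result = 1
((~a -> ~((c \/ b) \/ (~((((~c /\ (c \/ ~a)) -> ~c) -> b) -> c) \/ (~c /\ c)))) /\ a) = min(1, 0.12) = 0.12

0.12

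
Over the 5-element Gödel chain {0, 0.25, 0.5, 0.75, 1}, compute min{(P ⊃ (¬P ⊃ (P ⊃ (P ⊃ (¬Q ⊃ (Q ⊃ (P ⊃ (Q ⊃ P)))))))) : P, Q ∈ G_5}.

Every assignment gives 1. For instance at P = 0, Q = 0:
  ¬P: Gödel ¬ of 0 = 1 (operand is 0)
  ¬Q: Gödel ¬ of 0 = 1 (operand is 0)
  (Q ⊃ P): 0 ≤ 0, so result = 1
  (P ⊃ (Q ⊃ P)): 0 ≤ 1, so result = 1
  (Q ⊃ (P ⊃ (Q ⊃ P))): 0 ≤ 1, so result = 1
  (¬Q ⊃ (Q ⊃ (P ⊃ (Q ⊃ P)))): 1 ≤ 1, so result = 1
  (P ⊃ (¬Q ⊃ (Q ⊃ (P ⊃ (Q ⊃ P))))): 0 ≤ 1, so result = 1
  (P ⊃ (P ⊃ (¬Q ⊃ (Q ⊃ (P ⊃ (Q ⊃ P)))))): 0 ≤ 1, so result = 1
  (¬P ⊃ (P ⊃ (P ⊃ (¬Q ⊃ (Q ⊃ (P ⊃ (Q ⊃ P))))))): 1 ≤ 1, so result = 1
  (P ⊃ (¬P ⊃ (P ⊃ (P ⊃ (¬Q ⊃ (Q ⊃ (P ⊃ (Q ⊃ P)))))))): 0 ≤ 1, so result = 1
All 25 assignments give value 1 — the formula is a G_5-tautology.

1.00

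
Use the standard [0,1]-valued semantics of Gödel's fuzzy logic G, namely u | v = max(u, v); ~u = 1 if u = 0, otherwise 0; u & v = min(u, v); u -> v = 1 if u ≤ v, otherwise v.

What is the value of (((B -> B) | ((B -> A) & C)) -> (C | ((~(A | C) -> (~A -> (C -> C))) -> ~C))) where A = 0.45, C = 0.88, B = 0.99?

0.88

(B -> B): 0.99 ≤ 0.99, so result = 1
(B -> A): 0.99 > 0.45, so result = 0.45
((B -> A) & C) = min(0.45, 0.88) = 0.45
((B -> B) | ((B -> A) & C)) = max(1, 0.45) = 1
(A | C) = max(0.45, 0.88) = 0.88
~(A | C): Gödel ¬ of 0.88 = 0 (operand ≠ 0)
~A: Gödel ¬ of 0.45 = 0 (operand ≠ 0)
(C -> C): 0.88 ≤ 0.88, so result = 1
(~A -> (C -> C)): 0 ≤ 1, so result = 1
(~(A | C) -> (~A -> (C -> C))): 0 ≤ 1, so result = 1
~C: Gödel ¬ of 0.88 = 0 (operand ≠ 0)
((~(A | C) -> (~A -> (C -> C))) -> ~C): 1 > 0, so result = 0
(C | ((~(A | C) -> (~A -> (C -> C))) -> ~C)) = max(0.88, 0) = 0.88
(((B -> B) | ((B -> A) & C)) -> (C | ((~(A | C) -> (~A -> (C -> C))) -> ~C))): 1 > 0.88, so result = 0.88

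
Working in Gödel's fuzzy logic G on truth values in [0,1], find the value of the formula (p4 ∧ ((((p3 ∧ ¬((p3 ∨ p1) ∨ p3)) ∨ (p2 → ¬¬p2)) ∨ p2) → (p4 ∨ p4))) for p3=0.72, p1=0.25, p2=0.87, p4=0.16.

(p3 ∨ p1) = max(0.72, 0.25) = 0.72
((p3 ∨ p1) ∨ p3) = max(0.72, 0.72) = 0.72
¬((p3 ∨ p1) ∨ p3): Gödel ¬ of 0.72 = 0 (operand ≠ 0)
(p3 ∧ ¬((p3 ∨ p1) ∨ p3)) = min(0.72, 0) = 0
¬p2: Gödel ¬ of 0.87 = 0 (operand ≠ 0)
¬¬p2: Gödel ¬ of 0 = 1 (operand is 0)
(p2 → ¬¬p2): 0.87 ≤ 1, so result = 1
((p3 ∧ ¬((p3 ∨ p1) ∨ p3)) ∨ (p2 → ¬¬p2)) = max(0, 1) = 1
(((p3 ∧ ¬((p3 ∨ p1) ∨ p3)) ∨ (p2 → ¬¬p2)) ∨ p2) = max(1, 0.87) = 1
(p4 ∨ p4) = max(0.16, 0.16) = 0.16
((((p3 ∧ ¬((p3 ∨ p1) ∨ p3)) ∨ (p2 → ¬¬p2)) ∨ p2) → (p4 ∨ p4)): 1 > 0.16, so result = 0.16
(p4 ∧ ((((p3 ∧ ¬((p3 ∨ p1) ∨ p3)) ∨ (p2 → ¬¬p2)) ∨ p2) → (p4 ∨ p4))) = min(0.16, 0.16) = 0.16

0.16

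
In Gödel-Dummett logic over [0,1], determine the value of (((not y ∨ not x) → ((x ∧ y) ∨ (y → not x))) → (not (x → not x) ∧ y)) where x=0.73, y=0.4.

0.40

not y: Gödel ¬ of 0.4 = 0 (operand ≠ 0)
not x: Gödel ¬ of 0.73 = 0 (operand ≠ 0)
(not y ∨ not x) = max(0, 0) = 0
(x ∧ y) = min(0.73, 0.4) = 0.4
not x: Gödel ¬ of 0.73 = 0 (operand ≠ 0)
(y → not x): 0.4 > 0, so result = 0
((x ∧ y) ∨ (y → not x)) = max(0.4, 0) = 0.4
((not y ∨ not x) → ((x ∧ y) ∨ (y → not x))): 0 ≤ 0.4, so result = 1
not x: Gödel ¬ of 0.73 = 0 (operand ≠ 0)
(x → not x): 0.73 > 0, so result = 0
not (x → not x): Gödel ¬ of 0 = 1 (operand is 0)
(not (x → not x) ∧ y) = min(1, 0.4) = 0.4
(((not y ∨ not x) → ((x ∧ y) ∨ (y → not x))) → (not (x → not x) ∧ y)): 1 > 0.4, so result = 0.4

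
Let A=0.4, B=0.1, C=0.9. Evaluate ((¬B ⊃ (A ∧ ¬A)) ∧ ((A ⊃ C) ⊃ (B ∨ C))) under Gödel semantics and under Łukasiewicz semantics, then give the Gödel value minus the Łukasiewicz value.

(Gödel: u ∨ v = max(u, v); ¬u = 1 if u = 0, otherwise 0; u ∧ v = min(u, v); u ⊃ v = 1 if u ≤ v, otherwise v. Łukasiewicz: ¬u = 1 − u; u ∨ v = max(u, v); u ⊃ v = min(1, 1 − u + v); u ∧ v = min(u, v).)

0.40

Gödel evaluation:
  ¬B: Gödel ¬ of 0.1 = 0 (operand ≠ 0)
  ¬A: Gödel ¬ of 0.4 = 0 (operand ≠ 0)
  (A ∧ ¬A) = min(0.4, 0) = 0
  (¬B ⊃ (A ∧ ¬A)): 0 ≤ 0, so result = 1
  (A ⊃ C): 0.4 ≤ 0.9, so result = 1
  (B ∨ C) = max(0.1, 0.9) = 0.9
  ((A ⊃ C) ⊃ (B ∨ C)): 1 > 0.9, so result = 0.9
  ((¬B ⊃ (A ∧ ¬A)) ∧ ((A ⊃ C) ⊃ (B ∨ C))) = min(1, 0.9) = 0.9
  Gödel value = 0.9
Łukasiewicz evaluation:
  ¬B: Łukasiewicz ¬ gives 1 − 0.1 = 0.9
  ¬A: Łukasiewicz ¬ gives 1 − 0.4 = 0.6
  (A ∧ ¬A) = min(0.4, 0.6) = 0.4
  (¬B ⊃ (A ∧ ¬A)): min(1, 1 − 0.9 + 0.4) = 0.5
  (A ⊃ C): min(1, 1 − 0.4 + 0.9) = 1
  (B ∨ C) = max(0.1, 0.9) = 0.9
  ((A ⊃ C) ⊃ (B ∨ C)): min(1, 1 − 1 + 0.9) = 0.9
  ((¬B ⊃ (A ∧ ¬A)) ∧ ((A ⊃ C) ⊃ (B ∨ C))) = min(0.5, 0.9) = 0.5
  Łukasiewicz value = 0.5
Difference: 0.9 − 0.5 = 0.40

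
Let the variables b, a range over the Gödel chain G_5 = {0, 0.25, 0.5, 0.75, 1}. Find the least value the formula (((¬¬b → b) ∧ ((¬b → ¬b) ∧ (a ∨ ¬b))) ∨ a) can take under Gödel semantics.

0.00

The minimum is attained at b = 0.25, a = 0:
  ¬b: Gödel ¬ of 0.25 = 0 (operand ≠ 0)
  ¬¬b: Gödel ¬ of 0 = 1 (operand is 0)
  (¬¬b → b): 1 > 0.25, so result = 0.25
  ¬b: Gödel ¬ of 0.25 = 0 (operand ≠ 0)
  ¬b: Gödel ¬ of 0.25 = 0 (operand ≠ 0)
  (¬b → ¬b): 0 ≤ 0, so result = 1
  ¬b: Gödel ¬ of 0.25 = 0 (operand ≠ 0)
  (a ∨ ¬b) = max(0, 0) = 0
  ((¬b → ¬b) ∧ (a ∨ ¬b)) = min(1, 0) = 0
  ((¬¬b → b) ∧ ((¬b → ¬b) ∧ (a ∨ ¬b))) = min(0.25, 0) = 0
  (((¬¬b → b) ∧ ((¬b → ¬b) ∧ (a ∨ ¬b))) ∨ a) = max(0, 0) = 0
Checking all 25 assignments confirms none give a value below 0.00.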